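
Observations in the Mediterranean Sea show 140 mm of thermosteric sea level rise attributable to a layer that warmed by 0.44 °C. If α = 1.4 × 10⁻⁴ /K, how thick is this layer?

H = Δh/(αΔT) = 0.14 / (1.4×10⁻⁴ × 0.44) ≈ 2273 m

2270 m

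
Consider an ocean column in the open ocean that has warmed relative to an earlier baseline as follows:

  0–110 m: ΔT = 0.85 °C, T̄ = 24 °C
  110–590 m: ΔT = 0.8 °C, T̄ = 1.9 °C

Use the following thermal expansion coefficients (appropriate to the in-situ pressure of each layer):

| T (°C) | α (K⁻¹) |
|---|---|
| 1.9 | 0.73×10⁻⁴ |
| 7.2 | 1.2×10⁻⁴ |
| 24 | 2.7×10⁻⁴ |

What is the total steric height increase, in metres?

Δh ≈ 0.053 m

Layer 1 at 24 °C → α = 2.7×10⁻⁴ K⁻¹
Layer 2 at 1.9 °C → α = 0.73×10⁻⁴ K⁻¹
0.85 × 2.7×10⁻⁴ × 110 = 0.025245 m
480 × 0.73×10⁻⁴ × 0.8 = 0.028032 m
Δh = 0.025245 + 0.028032 = 0.053277 m ≈ 0.053 m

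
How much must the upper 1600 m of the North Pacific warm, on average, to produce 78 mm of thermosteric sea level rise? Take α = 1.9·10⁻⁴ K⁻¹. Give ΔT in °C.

0.257 °C

ΔT = Δh/(αH) = 0.078 / (1.9×10⁻⁴ × 1600) ≈ 0.2566 °C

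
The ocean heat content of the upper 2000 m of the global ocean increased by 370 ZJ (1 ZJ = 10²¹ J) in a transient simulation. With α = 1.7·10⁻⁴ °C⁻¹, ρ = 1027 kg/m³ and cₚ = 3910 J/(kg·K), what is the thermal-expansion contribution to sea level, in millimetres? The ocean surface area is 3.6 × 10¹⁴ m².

Δh = 43.5 mm

Per unit area: Q = 370×10²¹ / (3.6×10¹⁴) ≈ 1.028×10⁹ J/m²
Δh = αQ/(ρcₚ) = 1.7×10⁻⁴ × 1.028×10⁹ / (1027 × 3910) ≈ 0.043521 m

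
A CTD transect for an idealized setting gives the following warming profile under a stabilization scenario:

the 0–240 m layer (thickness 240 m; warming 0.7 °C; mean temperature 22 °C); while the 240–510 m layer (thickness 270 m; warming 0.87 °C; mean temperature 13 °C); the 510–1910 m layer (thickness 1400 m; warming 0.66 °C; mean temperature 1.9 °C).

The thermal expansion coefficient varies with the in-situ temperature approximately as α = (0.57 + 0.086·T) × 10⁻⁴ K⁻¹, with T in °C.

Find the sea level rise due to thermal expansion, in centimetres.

14.9 cm

Layer 1: α = (0.57 + 0.086×22)×10⁻⁴ = 2.462×10⁻⁴ K⁻¹
Layer 2: α = (0.57 + 0.086×13)×10⁻⁴ = 1.688×10⁻⁴ K⁻¹
Layer 3: α = (0.57 + 0.086×1.9)×10⁻⁴ = 0.7334×10⁻⁴ K⁻¹
Layer 1: 240 × 2.462×10⁻⁴ × 0.7 = 0.0413616 m
0.87 × 1.688×10⁻⁴ × 270 = 0.03965112 m
Layer 3: 0.7334×10⁻⁴ × 0.66 × 1400 = 0.06776616 m
Δh = 0.0413616 + 0.03965112 + 0.06776616 = 0.14877888 m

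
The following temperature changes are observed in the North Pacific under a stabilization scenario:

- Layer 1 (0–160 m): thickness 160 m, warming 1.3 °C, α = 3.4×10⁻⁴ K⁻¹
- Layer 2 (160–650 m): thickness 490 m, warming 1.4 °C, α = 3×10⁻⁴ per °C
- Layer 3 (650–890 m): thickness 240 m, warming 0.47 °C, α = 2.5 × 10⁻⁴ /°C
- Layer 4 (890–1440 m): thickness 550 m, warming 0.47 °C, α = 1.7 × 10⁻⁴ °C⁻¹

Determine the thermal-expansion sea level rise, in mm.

160 × 1.3 × 3.4×10⁻⁴ = 0.07072 m
Layer 2: 490 × 1.4 × 3×10⁻⁴ = 0.20580 m
Layer 3: 0.47 × 240 × 2.5×10⁻⁴ = 0.02820 m
Layer 4: 0.47 × 1.7×10⁻⁴ × 550 = 0.043945 m
Δh = 0.07072 + 0.20580 + 0.02820 + 0.043945 = 0.348665 m ≈ 349 mm

349 mm of thermosteric rise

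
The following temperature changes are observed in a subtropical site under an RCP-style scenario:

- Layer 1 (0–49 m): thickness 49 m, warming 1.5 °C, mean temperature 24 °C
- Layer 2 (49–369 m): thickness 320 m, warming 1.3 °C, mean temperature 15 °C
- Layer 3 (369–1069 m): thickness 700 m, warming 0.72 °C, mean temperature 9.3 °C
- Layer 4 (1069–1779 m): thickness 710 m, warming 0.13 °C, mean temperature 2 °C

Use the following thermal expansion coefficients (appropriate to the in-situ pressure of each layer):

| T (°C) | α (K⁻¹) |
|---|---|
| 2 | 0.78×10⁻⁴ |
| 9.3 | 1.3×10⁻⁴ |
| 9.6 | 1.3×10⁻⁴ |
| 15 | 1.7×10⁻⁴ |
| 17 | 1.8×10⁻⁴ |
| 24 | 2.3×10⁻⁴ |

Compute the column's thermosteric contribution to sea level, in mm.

Layer 1 at 24 °C → α = 2.3×10⁻⁴ K⁻¹
Layer 2 at 15 °C → α = 1.7×10⁻⁴ K⁻¹
Layer 3 at 9.3 °C → α = 1.3×10⁻⁴ K⁻¹
Layer 4 at 2 °C → α = 0.78×10⁻⁴ K⁻¹
1.5 × 49 × 2.3×10⁻⁴ = 0.016905 m
Layer 2: 1.3 × 320 × 1.7×10⁻⁴ = 0.07072 m
369–1069 m: 700 × 0.72 × 1.3×10⁻⁴ = 0.06552 m
710 × 0.78×10⁻⁴ × 0.13 = 0.0071994 m
Δh = 0.016905 + 0.07072 + 0.06552 + 0.0071994 = 0.1603444 m

Δh ≈ 160 mm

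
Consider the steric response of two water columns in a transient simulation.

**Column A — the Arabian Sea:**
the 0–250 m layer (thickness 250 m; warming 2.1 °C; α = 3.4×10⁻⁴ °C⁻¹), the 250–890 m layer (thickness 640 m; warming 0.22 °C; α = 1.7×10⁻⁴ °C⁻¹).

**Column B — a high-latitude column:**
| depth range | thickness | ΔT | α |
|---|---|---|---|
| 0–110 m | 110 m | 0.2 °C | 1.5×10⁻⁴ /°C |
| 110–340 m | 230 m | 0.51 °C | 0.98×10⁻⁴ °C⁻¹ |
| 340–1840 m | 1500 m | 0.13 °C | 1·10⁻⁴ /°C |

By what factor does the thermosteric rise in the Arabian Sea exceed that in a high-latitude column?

5.9

A Layer 1: 2.1 × 250 × 3.4×10⁻⁴ = 0.17850 m
A 640 × 1.7×10⁻⁴ × 0.22 = 0.023936 m
A total: 0.202436 m
B Layer 1: 1.5×10⁻⁴ × 110 × 0.2 = 0.00330 m
B 0.98×10⁻⁴ × 0.51 × 230 = 0.0114954 m
B 340–1840 m: 0.13 × 1×10⁻⁴ × 1500 = 0.01950 m
B total: 0.0342954 m
Ratio: 0.202436 / 0.0342954 ≈ 5.903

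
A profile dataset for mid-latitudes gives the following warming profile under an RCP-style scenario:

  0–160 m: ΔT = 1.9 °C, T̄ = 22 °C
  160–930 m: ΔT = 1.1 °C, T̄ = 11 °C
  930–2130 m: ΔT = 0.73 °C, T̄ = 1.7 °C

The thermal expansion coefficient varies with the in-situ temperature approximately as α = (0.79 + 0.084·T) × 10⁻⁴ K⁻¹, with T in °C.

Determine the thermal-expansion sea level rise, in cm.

Layer 1: α = (0.79 + 0.084×22)×10⁻⁴ = 2.638×10⁻⁴ K⁻¹
Layer 2: α = (0.79 + 0.084×11)×10⁻⁴ = 1.714×10⁻⁴ K⁻¹
Layer 3: α = (0.79 + 0.084×1.7)×10⁻⁴ = 0.9328×10⁻⁴ K⁻¹
0–160 m: 2.638×10⁻⁴ × 160 × 1.9 = 0.0801952 m
Layer 2: 1.1 × 1.714×10⁻⁴ × 770 = 0.1451758 m
0.9328×10⁻⁴ × 1200 × 0.73 = 0.08171328 m
Δh = 0.0801952 + 0.1451758 + 0.08171328 = 0.30708428 m

Δh = 31 cm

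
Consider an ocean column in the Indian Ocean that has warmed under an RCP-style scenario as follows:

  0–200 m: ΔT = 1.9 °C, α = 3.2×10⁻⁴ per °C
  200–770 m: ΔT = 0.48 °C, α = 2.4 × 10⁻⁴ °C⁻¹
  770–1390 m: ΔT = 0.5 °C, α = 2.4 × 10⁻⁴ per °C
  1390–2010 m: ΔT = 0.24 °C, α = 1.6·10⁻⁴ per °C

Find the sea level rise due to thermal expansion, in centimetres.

Δh = 28.5 cm

0–200 m: 3.2×10⁻⁴ × 200 × 1.9 = 0.12160 m
2.4×10⁻⁴ × 570 × 0.48 = 0.065664 m
0.5 × 2.4×10⁻⁴ × 620 = 0.07440 m
1.6×10⁻⁴ × 620 × 0.24 = 0.023808 m
Δh = 0.12160 + 0.065664 + 0.07440 + 0.023808 = 0.285472 m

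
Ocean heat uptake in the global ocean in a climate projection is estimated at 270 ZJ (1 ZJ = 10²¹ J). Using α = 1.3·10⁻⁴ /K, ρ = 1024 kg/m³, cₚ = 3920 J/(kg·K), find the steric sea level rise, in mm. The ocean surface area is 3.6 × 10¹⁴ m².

Per unit area: Q = 270×10²¹ / (3.6×10¹⁴) = 7.5×10⁸ J/m²
Δh = αQ/(ρcₚ) = 1.3×10⁻⁴ × 7.5×10⁸ / (1024 × 3920) ≈ 0.02429 m

Δh = 24.3 mm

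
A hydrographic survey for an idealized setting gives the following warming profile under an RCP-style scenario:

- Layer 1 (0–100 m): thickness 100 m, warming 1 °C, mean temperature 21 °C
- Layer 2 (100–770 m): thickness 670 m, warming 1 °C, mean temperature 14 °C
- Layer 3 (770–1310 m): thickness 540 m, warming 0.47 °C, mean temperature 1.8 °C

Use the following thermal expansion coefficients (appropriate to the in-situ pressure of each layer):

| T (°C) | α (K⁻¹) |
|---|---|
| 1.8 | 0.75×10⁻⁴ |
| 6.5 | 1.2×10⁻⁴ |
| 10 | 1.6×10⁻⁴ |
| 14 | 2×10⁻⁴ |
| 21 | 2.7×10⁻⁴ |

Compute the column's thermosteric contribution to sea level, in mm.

Δh ≈ 180 mm

Layer 1 at 21 °C → α = 2.7×10⁻⁴ K⁻¹
Layer 2 at 14 °C → α = 2×10⁻⁴ K⁻¹
Layer 3 at 1.8 °C → α = 0.75×10⁻⁴ K⁻¹
Layer 1: 2.7×10⁻⁴ × 1 × 100 = 0.02700 m
1 × 2×10⁻⁴ × 670 = 0.13400 m
Layer 3: 0.47 × 540 × 0.75×10⁻⁴ = 0.019035 m
Δh = 0.02700 + 0.13400 + 0.019035 = 0.180035 m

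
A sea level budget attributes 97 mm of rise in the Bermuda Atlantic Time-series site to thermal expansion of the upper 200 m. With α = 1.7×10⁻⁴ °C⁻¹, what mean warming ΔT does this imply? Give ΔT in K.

ΔT = Δh/(αH) = 0.097 / (1.7×10⁻⁴ × 200) ≈ 2.853 K

about 2.85 K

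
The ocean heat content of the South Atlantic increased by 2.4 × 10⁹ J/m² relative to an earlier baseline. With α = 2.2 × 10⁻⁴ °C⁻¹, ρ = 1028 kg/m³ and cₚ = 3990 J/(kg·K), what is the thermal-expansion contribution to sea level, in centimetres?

Δh = αQ/(ρcₚ) = 2.2×10⁻⁴ × 2.4×10⁹ / (1028 × 3990) ≈ 0.12873 m

about 12.9 cm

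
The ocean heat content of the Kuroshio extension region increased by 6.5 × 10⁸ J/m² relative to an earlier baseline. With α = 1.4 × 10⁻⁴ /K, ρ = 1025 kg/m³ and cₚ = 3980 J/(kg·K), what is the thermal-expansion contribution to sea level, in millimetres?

Δh = αQ/(ρcₚ) = 1.4×10⁻⁴ × 6.5×10⁸ / (1025 × 3980) ≈ 0.022307 m

about 22 mm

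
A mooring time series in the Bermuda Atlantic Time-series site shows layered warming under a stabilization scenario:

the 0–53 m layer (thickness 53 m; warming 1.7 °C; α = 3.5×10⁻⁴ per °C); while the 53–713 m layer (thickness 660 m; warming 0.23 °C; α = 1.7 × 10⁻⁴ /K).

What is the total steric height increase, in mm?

Δh = 57 mm

Layer 1: 1.7 × 3.5×10⁻⁴ × 53 = 0.031535 m
Layer 2: 660 × 1.7×10⁻⁴ × 0.23 = 0.025806 m
Δh = 0.031535 + 0.025806 = 0.057341 m ≈ 57 mm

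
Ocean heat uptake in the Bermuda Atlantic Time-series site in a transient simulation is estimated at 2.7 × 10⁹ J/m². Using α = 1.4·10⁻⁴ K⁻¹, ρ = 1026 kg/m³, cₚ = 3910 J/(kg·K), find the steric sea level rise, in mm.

94.2 mm of thermosteric rise

Δh = αQ/(ρcₚ) = 1.4×10⁻⁴ × 2.7×10⁹ / (1026 × 3910) ≈ 0.094225 m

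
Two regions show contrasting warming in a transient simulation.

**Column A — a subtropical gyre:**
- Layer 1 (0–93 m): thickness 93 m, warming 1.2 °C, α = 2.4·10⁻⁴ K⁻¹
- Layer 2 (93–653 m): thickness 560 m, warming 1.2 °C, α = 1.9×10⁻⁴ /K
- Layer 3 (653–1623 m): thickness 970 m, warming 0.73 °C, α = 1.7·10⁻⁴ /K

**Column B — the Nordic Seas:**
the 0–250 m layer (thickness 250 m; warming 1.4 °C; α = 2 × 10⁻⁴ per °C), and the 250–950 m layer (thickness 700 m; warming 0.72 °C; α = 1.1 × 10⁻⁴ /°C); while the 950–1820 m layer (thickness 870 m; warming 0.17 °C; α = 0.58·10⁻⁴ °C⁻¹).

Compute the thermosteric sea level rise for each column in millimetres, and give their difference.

A: 275 mm; B: 134 mm; difference 141 mm

A Layer 1: 2.4×10⁻⁴ × 1.2 × 93 = 0.026784 m
A 1.9×10⁻⁴ × 1.2 × 560 = 0.12768 m
A 0.73 × 1.7×10⁻⁴ × 970 = 0.120377 m
A total: 0.274841 m
B 0–250 m: 1.4 × 2×10⁻⁴ × 250 = 0.07000 m
B 250–950 m: 1.1×10⁻⁴ × 700 × 0.72 = 0.05544 m
B 0.58×10⁻⁴ × 0.17 × 870 = 0.0085782 m
B total: 0.1340182 m
Difference: 0.274841 − 0.1340182 = 0.1408228 m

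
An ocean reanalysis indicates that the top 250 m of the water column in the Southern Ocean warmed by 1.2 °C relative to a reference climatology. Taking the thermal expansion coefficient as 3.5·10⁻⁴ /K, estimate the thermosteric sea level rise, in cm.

Δh = 10.5 cm

Δh = αΔT·H = 3.5×10⁻⁴ × 1.2 × 250 = 0.10500 m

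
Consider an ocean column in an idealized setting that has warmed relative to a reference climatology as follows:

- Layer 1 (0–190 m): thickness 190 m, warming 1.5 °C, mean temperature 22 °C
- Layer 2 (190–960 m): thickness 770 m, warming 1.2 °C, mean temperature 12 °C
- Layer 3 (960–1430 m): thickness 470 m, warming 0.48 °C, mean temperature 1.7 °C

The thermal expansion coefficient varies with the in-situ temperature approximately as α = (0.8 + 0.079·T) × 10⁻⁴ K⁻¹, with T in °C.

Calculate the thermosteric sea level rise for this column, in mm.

about 255 mm

Layer 1: α = (0.8 + 0.079×22)×10⁻⁴ = 2.538×10⁻⁴ K⁻¹
Layer 2: α = (0.8 + 0.079×12)×10⁻⁴ = 1.748×10⁻⁴ K⁻¹
Layer 3: α = (0.8 + 0.079×1.7)×10⁻⁴ = 0.9343×10⁻⁴ K⁻¹
1.5 × 190 × 2.538×10⁻⁴ = 0.072333 m
Layer 2: 1.2 × 1.748×10⁻⁴ × 770 = 0.1615152 m
0.48 × 470 × 0.9343×10⁻⁴ = 0.021077808 m
Δh = 0.072333 + 0.1615152 + 0.021077808 = 0.254926008 m ≈ 255 mm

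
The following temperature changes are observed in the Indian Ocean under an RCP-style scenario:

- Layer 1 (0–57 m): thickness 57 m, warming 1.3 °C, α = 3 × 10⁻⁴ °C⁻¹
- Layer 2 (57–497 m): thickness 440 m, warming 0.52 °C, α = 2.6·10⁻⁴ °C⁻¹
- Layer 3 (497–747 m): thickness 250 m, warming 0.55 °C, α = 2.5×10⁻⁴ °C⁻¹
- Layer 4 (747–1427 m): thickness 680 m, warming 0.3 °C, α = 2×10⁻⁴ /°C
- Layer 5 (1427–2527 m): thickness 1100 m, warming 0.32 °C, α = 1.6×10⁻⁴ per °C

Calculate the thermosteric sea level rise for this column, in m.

0–57 m: 3×10⁻⁴ × 1.3 × 57 = 0.02223 m
0.52 × 2.6×10⁻⁴ × 440 = 0.059488 m
497–747 m: 0.55 × 250 × 2.5×10⁻⁴ = 0.034375 m
747–1427 m: 2×10⁻⁴ × 0.3 × 680 = 0.04080 m
1.6×10⁻⁴ × 0.32 × 1100 = 0.05632 m
Δh = 0.02223 + 0.059488 + 0.034375 + 0.04080 + 0.05632 = 0.213213 m ≈ 0.213 m

Δh = 0.213 m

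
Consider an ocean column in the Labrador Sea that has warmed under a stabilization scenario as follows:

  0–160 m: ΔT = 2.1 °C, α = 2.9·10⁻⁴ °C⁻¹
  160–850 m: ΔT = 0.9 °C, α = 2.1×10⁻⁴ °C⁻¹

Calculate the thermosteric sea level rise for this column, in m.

0.23 m

Layer 1: 2.9×10⁻⁴ × 2.1 × 160 = 0.09744 m
690 × 2.1×10⁻⁴ × 0.9 = 0.13041 m
Δh = 0.09744 + 0.13041 = 0.22785 m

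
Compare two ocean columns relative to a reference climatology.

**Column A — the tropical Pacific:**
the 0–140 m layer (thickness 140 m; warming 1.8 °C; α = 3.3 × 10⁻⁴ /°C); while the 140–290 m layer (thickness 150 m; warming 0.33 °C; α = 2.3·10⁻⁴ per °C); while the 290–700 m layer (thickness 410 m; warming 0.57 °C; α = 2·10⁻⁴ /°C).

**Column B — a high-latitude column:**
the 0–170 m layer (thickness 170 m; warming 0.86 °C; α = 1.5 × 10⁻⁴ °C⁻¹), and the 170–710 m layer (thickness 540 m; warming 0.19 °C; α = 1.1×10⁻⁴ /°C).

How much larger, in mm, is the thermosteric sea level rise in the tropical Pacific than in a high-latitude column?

110 mm

A 3.3×10⁻⁴ × 140 × 1.8 = 0.08316 m
A Layer 2: 0.33 × 2.3×10⁻⁴ × 150 = 0.011385 m
A 410 × 2×10⁻⁴ × 0.57 = 0.04674 m
A total: 0.141285 m
B Layer 1: 0.86 × 170 × 1.5×10⁻⁴ = 0.02193 m
B 0.19 × 1.1×10⁻⁴ × 540 = 0.011286 m
B total: 0.033216 m
Difference: 0.141285 − 0.033216 = 0.108069 m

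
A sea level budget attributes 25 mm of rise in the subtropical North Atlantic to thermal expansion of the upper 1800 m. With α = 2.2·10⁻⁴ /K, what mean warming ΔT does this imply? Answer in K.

ΔT = Δh/(αH) = 0.025 / (2.2×10⁻⁴ × 1800) ≈ 0.06313 K

about 0.0631 K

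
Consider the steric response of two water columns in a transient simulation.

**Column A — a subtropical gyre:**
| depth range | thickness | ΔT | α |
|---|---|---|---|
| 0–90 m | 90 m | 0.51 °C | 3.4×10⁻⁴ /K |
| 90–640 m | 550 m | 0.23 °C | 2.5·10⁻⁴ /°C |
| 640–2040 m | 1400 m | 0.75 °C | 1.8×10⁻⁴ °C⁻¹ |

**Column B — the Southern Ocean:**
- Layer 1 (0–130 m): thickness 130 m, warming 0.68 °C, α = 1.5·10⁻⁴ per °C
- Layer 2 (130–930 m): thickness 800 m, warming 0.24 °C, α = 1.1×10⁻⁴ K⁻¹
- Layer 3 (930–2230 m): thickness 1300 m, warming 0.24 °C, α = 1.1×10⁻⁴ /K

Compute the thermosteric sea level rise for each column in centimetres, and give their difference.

A 0.51 × 90 × 3.4×10⁻⁴ = 0.015606 m
A 90–640 m: 2.5×10⁻⁴ × 550 × 0.23 = 0.031625 m
A 640–2040 m: 1.8×10⁻⁴ × 0.75 × 1400 = 0.18900 m
A total: 0.236231 m
B 0–130 m: 130 × 0.68 × 1.5×10⁻⁴ = 0.01326 m
B Layer 2: 1.1×10⁻⁴ × 800 × 0.24 = 0.02112 m
B 1300 × 0.24 × 1.1×10⁻⁴ = 0.03432 m
B total: 0.06870 m
Difference: 0.236231 − 0.06870 = 0.167531 m

Δh_A ≈ 24 cm, Δh_B ≈ 6.9 cm; difference ≈ 17 cm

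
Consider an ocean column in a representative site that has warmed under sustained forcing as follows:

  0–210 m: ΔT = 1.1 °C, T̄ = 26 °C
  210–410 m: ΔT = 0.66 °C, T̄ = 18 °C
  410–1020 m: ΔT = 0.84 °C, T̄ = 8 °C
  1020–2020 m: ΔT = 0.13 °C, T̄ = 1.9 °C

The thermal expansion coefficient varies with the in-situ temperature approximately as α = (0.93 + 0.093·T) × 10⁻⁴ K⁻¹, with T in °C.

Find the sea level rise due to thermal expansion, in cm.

21.2 cm of thermosteric rise

Layer 1: α = (0.93 + 0.093×26)×10⁻⁴ = 3.348×10⁻⁴ K⁻¹
Layer 2: α = (0.93 + 0.093×18)×10⁻⁴ = 2.604×10⁻⁴ K⁻¹
Layer 3: α = (0.93 + 0.093×8)×10⁻⁴ = 1.674×10⁻⁴ K⁻¹
Layer 4: α = (0.93 + 0.093×1.9)×10⁻⁴ = 1.1067×10⁻⁴ K⁻¹
Layer 1: 3.348×10⁻⁴ × 210 × 1.1 = 0.0773388 m
200 × 0.66 × 2.604×10⁻⁴ = 0.0343728 m
410–1020 m: 1.674×10⁻⁴ × 610 × 0.84 = 0.08577576 m
1020–2020 m: 1.1067×10⁻⁴ × 0.13 × 1000 = 0.0143871 m
Δh = 0.0773388 + 0.0343728 + 0.08577576 + 0.0143871 = 0.21187446 m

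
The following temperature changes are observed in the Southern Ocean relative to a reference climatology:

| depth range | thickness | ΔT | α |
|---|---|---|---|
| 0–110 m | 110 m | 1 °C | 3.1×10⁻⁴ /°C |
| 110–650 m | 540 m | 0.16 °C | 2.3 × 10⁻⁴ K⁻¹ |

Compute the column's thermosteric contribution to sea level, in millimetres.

Δh = 54.0 mm

0–110 m: 110 × 3.1×10⁻⁴ × 1 = 0.03410 m
0.16 × 2.3×10⁻⁴ × 540 = 0.019872 m
Δh = 0.03410 + 0.019872 = 0.053972 m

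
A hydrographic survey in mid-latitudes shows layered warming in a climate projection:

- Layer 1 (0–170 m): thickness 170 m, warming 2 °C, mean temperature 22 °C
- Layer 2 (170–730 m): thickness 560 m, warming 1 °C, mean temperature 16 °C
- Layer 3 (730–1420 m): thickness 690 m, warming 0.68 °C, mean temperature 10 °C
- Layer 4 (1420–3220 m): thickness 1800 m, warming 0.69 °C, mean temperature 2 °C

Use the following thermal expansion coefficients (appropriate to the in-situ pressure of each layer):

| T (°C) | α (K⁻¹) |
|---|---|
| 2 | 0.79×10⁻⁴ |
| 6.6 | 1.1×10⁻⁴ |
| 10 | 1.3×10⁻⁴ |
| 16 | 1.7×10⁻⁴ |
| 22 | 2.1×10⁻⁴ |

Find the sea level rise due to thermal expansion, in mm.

Layer 1 at 22 °C → α = 2.1×10⁻⁴ K⁻¹
Layer 2 at 16 °C → α = 1.7×10⁻⁴ K⁻¹
Layer 3 at 10 °C → α = 1.3×10⁻⁴ K⁻¹
Layer 4 at 2 °C → α = 0.79×10⁻⁴ K⁻¹
2 × 2.1×10⁻⁴ × 170 = 0.07140 m
170–730 m: 1 × 1.7×10⁻⁴ × 560 = 0.09520 m
Layer 3: 690 × 1.3×10⁻⁴ × 0.68 = 0.060996 m
Layer 4: 0.69 × 1800 × 0.79×10⁻⁴ = 0.098118 m
Δh = 0.07140 + 0.09520 + 0.060996 + 0.098118 = 0.325714 m

326 mm of thermosteric rise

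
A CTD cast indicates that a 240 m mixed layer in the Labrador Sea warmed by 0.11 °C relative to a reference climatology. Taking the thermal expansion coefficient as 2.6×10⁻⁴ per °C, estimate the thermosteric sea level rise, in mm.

Δh = αΔT·H = 2.6×10⁻⁴ × 0.11 × 240 = 0.006864 m

Δh ≈ 6.9 mm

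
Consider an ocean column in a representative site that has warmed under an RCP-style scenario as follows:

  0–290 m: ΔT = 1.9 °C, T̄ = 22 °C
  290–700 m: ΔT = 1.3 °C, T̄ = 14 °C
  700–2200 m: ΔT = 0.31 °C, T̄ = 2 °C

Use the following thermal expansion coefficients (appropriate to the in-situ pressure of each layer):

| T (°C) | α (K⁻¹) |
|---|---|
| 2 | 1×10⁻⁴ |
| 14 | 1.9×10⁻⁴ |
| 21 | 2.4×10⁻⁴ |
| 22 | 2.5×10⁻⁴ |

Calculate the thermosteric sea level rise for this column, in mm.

Δh ≈ 286 mm

Layer 1 at 22 °C → α = 2.5×10⁻⁴ K⁻¹
Layer 2 at 14 °C → α = 1.9×10⁻⁴ K⁻¹
Layer 3 at 2 °C → α = 1×10⁻⁴ K⁻¹
290 × 1.9 × 2.5×10⁻⁴ = 0.13775 m
1.9×10⁻⁴ × 1.3 × 410 = 0.10127 m
1500 × 1×10⁻⁴ × 0.31 = 0.04650 m
Δh = 0.13775 + 0.10127 + 0.04650 = 0.28552 m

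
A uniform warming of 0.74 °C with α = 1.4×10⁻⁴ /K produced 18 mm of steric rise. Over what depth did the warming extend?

H = Δh/(αΔT) = 0.018 / (1.4×10⁻⁴ × 0.74) ≈ 173.7 m

174 m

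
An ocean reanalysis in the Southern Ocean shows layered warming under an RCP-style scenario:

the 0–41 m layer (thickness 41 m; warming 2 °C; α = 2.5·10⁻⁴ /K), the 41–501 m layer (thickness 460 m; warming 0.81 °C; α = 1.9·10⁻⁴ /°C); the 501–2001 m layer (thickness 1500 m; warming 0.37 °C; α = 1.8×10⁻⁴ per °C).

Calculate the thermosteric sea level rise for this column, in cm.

19.1 cm

41 × 2 × 2.5×10⁻⁴ = 0.02050 m
0.81 × 460 × 1.9×10⁻⁴ = 0.070794 m
501–2001 m: 1.8×10⁻⁴ × 1500 × 0.37 = 0.09990 m
Δh = 0.02050 + 0.070794 + 0.09990 = 0.191194 m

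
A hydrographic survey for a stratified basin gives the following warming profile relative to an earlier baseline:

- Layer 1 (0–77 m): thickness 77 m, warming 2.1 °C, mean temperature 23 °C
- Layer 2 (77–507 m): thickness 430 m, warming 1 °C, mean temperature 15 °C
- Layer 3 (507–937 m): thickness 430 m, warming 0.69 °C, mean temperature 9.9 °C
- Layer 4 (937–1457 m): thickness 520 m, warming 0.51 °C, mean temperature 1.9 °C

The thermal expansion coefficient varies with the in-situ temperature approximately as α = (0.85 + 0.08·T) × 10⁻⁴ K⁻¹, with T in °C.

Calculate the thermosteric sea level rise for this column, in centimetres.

21 cm

Layer 1: α = (0.85 + 0.08×23)×10⁻⁴ = 2.69×10⁻⁴ K⁻¹
Layer 2: α = (0.85 + 0.08×15)×10⁻⁴ = 2.05×10⁻⁴ K⁻¹
Layer 3: α = (0.85 + 0.08×9.9)×10⁻⁴ = 1.642×10⁻⁴ K⁻¹
Layer 4: α = (0.85 + 0.08×1.9)×10⁻⁴ = 1.002×10⁻⁴ K⁻¹
0–77 m: 2.69×10⁻⁴ × 2.1 × 77 = 0.0434973 m
2.05×10⁻⁴ × 1 × 430 = 0.08815 m
1.642×10⁻⁴ × 430 × 0.69 = 0.04871814 m
0.51 × 1.002×10⁻⁴ × 520 = 0.02657304 m
Δh = 0.0434973 + 0.08815 + 0.04871814 + 0.02657304 = 0.20693848 m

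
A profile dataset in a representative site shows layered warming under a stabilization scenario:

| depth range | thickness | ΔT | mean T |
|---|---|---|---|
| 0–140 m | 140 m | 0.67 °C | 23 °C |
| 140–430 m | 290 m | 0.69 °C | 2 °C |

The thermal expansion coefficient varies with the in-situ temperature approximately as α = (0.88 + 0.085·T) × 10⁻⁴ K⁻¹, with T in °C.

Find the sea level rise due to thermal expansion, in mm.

Δh = 48 mm

Layer 1: α = (0.88 + 0.085×23)×10⁻⁴ = 2.835×10⁻⁴ K⁻¹
Layer 2: α = (0.88 + 0.085×2)×10⁻⁴ = 1.05×10⁻⁴ K⁻¹
Layer 1: 2.835×10⁻⁴ × 140 × 0.67 = 0.0265923 m
290 × 0.69 × 1.05×10⁻⁴ = 0.0210105 m
Δh = 0.0265923 + 0.0210105 = 0.0476028 m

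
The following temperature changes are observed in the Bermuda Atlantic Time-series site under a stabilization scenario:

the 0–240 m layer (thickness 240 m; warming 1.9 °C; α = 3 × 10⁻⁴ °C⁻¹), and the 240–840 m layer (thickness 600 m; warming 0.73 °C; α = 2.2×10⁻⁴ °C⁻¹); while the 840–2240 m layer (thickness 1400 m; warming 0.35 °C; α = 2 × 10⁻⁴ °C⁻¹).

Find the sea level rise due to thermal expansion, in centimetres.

33 cm of thermosteric rise

1.9 × 240 × 3×10⁻⁴ = 0.13680 m
Layer 2: 0.73 × 2.2×10⁻⁴ × 600 = 0.09636 m
840–2240 m: 0.35 × 1400 × 2×10⁻⁴ = 0.09800 m
Δh = 0.13680 + 0.09636 + 0.09800 = 0.33116 m ≈ 33 cm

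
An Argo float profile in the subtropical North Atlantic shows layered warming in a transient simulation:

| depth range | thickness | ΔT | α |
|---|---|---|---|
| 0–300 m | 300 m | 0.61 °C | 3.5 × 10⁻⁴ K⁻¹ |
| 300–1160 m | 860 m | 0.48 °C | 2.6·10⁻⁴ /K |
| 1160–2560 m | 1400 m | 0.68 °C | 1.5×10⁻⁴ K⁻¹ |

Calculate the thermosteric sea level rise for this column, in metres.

300 × 3.5×10⁻⁴ × 0.61 = 0.06405 m
300–1160 m: 860 × 2.6×10⁻⁴ × 0.48 = 0.107328 m
Layer 3: 0.68 × 1.5×10⁻⁴ × 1400 = 0.14280 m
Δh = 0.06405 + 0.107328 + 0.14280 = 0.314178 m ≈ 0.314 m

0.314 m of thermosteric rise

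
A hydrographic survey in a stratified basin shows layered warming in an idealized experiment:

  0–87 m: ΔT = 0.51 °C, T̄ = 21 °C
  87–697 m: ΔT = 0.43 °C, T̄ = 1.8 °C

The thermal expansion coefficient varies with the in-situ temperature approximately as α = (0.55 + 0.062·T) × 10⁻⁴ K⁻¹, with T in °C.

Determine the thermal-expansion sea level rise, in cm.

2.56 cm

Layer 1: α = (0.55 + 0.062×21)×10⁻⁴ = 1.852×10⁻⁴ K⁻¹
Layer 2: α = (0.55 + 0.062×1.8)×10⁻⁴ = 0.6616×10⁻⁴ K⁻¹
1.852×10⁻⁴ × 87 × 0.51 = 0.008217324 m
0.43 × 610 × 0.6616×10⁻⁴ = 0.017353768 m
Δh = 0.008217324 + 0.017353768 = 0.025571092 m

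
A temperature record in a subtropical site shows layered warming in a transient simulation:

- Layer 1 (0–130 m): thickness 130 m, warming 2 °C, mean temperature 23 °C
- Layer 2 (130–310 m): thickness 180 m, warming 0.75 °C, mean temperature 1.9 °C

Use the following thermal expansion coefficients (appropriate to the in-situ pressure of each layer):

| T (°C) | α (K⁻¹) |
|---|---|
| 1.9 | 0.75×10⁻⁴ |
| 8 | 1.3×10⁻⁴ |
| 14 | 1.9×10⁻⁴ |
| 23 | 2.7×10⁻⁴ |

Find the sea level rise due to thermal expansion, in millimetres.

80.3 mm

Layer 1 at 23 °C → α = 2.7×10⁻⁴ K⁻¹
Layer 2 at 1.9 °C → α = 0.75×10⁻⁴ K⁻¹
130 × 2.7×10⁻⁴ × 2 = 0.07020 m
180 × 0.75×10⁻⁴ × 0.75 = 0.010125 m
Δh = 0.07020 + 0.010125 = 0.080325 m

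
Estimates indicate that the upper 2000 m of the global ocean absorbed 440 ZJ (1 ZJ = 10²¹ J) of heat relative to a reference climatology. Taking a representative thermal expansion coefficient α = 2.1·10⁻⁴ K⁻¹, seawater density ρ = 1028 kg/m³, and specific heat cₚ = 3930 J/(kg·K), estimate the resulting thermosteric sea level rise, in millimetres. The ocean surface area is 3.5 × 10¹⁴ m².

Δh = 65.3 mm

Per unit area: Q = 440×10²¹ / (3.5×10¹⁴) ≈ 1.257×10⁹ J/m²
Δh = αQ/(ρcₚ) = 2.1×10⁻⁴ × 1.257×10⁹ / (1028 × 3930) ≈ 0.065338 m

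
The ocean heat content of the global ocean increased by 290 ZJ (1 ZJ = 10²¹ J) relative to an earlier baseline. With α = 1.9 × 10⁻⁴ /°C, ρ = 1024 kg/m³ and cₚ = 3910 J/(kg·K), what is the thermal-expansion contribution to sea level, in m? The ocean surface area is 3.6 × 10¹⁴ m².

Per unit area: Q = 290×10²¹ / (3.6×10¹⁴) ≈ 8.056×10⁸ J/m²
Δh = αQ/(ρcₚ) = 1.9×10⁻⁴ × 8.056×10⁸ / (1024 × 3910) ≈ 0.038229 m

Δh ≈ 0.0382 m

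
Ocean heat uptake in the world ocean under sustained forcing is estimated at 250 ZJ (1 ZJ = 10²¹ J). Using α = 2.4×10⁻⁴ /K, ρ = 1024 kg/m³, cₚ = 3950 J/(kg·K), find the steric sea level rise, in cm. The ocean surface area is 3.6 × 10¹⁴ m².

Per unit area: Q = 250×10²¹ / (3.6×10¹⁴) ≈ 6.944×10⁸ J/m²
Δh = αQ/(ρcₚ) = 2.4×10⁻⁴ × 6.944×10⁸ / (1024 × 3950) ≈ 0.041203 m

Δh ≈ 4.1 cm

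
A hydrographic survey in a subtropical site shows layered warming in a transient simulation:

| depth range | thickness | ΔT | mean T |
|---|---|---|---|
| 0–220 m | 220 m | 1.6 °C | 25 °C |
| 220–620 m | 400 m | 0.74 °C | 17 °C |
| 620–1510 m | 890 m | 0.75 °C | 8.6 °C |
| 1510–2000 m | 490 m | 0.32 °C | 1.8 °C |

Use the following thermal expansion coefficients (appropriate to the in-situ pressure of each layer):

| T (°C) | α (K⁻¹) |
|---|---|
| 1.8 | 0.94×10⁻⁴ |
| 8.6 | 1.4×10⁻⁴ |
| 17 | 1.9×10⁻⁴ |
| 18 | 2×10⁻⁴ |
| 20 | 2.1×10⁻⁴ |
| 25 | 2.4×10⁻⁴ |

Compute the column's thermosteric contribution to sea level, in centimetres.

24.9 cm

Layer 1 at 25 °C → α = 2.4×10⁻⁴ K⁻¹
Layer 2 at 17 °C → α = 1.9×10⁻⁴ K⁻¹
Layer 3 at 8.6 °C → α = 1.4×10⁻⁴ K⁻¹
Layer 4 at 1.8 °C → α = 0.94×10⁻⁴ K⁻¹
0–220 m: 1.6 × 220 × 2.4×10⁻⁴ = 0.08448 m
220–620 m: 1.9×10⁻⁴ × 400 × 0.74 = 0.05624 m
Layer 3: 0.75 × 890 × 1.4×10⁻⁴ = 0.09345 m
0.32 × 490 × 0.94×10⁻⁴ = 0.0147392 m
Δh = 0.08448 + 0.05624 + 0.09345 + 0.0147392 = 0.2489092 m ≈ 24.9 cm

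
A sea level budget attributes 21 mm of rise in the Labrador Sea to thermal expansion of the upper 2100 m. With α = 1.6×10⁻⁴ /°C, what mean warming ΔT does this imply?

ΔT = Δh/(αH) = 0.021 / (1.6×10⁻⁴ × 2100) = 0.06250 K

about 0.063 K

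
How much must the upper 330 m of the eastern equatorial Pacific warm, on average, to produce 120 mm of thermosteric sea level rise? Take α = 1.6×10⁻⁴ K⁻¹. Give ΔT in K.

about 2.3 K

ΔT = Δh/(αH) = 0.12 / (1.6×10⁻⁴ × 330) ≈ 2.273 K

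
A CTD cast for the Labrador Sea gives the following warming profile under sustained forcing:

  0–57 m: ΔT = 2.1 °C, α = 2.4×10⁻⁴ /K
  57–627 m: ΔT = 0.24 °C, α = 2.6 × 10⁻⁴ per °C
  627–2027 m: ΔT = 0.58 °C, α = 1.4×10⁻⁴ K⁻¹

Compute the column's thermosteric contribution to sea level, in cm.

Layer 1: 2.4×10⁻⁴ × 2.1 × 57 = 0.028728 m
0.24 × 570 × 2.6×10⁻⁴ = 0.035568 m
627–2027 m: 1400 × 0.58 × 1.4×10⁻⁴ = 0.11368 m
Δh = 0.028728 + 0.035568 + 0.11368 = 0.177976 m

17.8 cm of thermosteric rise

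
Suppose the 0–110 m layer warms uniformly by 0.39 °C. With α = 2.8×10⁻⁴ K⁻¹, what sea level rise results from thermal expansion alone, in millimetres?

Δh = αΔT·H = 2.8×10⁻⁴ × 0.39 × 110 = 0.012012 m

12.0 mm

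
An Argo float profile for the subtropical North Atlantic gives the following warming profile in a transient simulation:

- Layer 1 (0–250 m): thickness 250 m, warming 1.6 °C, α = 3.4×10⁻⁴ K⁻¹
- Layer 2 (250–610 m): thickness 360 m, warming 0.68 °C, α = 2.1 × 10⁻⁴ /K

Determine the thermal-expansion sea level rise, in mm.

Δh ≈ 187 mm

Layer 1: 3.4×10⁻⁴ × 250 × 1.6 = 0.13600 m
250–610 m: 360 × 0.68 × 2.1×10⁻⁴ = 0.051408 m
Δh = 0.13600 + 0.051408 = 0.187408 m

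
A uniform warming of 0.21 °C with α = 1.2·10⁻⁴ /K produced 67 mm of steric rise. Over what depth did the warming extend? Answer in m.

H = Δh/(αΔT) = 0.067 / (1.2×10⁻⁴ × 0.21) ≈ 2659 m

2660 m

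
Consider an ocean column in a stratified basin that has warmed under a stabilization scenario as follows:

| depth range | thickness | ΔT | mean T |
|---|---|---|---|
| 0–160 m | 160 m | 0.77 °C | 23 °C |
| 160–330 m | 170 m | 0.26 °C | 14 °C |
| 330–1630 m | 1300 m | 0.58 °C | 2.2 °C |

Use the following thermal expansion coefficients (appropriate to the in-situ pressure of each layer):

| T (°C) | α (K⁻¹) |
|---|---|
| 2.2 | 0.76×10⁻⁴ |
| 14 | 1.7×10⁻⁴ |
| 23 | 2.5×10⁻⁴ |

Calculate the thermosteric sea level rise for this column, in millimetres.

Δh ≈ 95.6 mm

Layer 1 at 23 °C → α = 2.5×10⁻⁴ K⁻¹
Layer 2 at 14 °C → α = 1.7×10⁻⁴ K⁻¹
Layer 3 at 2.2 °C → α = 0.76×10⁻⁴ K⁻¹
0–160 m: 160 × 0.77 × 2.5×10⁻⁴ = 0.03080 m
160–330 m: 0.26 × 170 × 1.7×10⁻⁴ = 0.007514 m
330–1630 m: 0.58 × 1300 × 0.76×10⁻⁴ = 0.057304 m
Δh = 0.03080 + 0.007514 + 0.057304 = 0.095618 m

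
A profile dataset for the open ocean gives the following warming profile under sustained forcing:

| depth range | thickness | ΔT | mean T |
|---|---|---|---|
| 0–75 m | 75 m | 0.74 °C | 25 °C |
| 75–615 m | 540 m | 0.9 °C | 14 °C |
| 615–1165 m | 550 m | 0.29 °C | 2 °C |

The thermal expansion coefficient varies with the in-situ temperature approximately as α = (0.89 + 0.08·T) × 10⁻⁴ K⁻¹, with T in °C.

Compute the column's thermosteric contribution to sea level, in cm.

Δh ≈ 13.0 cm

Layer 1: α = (0.89 + 0.08×25)×10⁻⁴ = 2.89×10⁻⁴ K⁻¹
Layer 2: α = (0.89 + 0.08×14)×10⁻⁴ = 2.01×10⁻⁴ K⁻¹
Layer 3: α = (0.89 + 0.08×2)×10⁻⁴ = 1.05×10⁻⁴ K⁻¹
Layer 1: 2.89×10⁻⁴ × 75 × 0.74 = 0.0160395 m
540 × 0.9 × 2.01×10⁻⁴ = 0.097686 m
615–1165 m: 1.05×10⁻⁴ × 550 × 0.29 = 0.0167475 m
Δh = 0.0160395 + 0.097686 + 0.0167475 = 0.130473 m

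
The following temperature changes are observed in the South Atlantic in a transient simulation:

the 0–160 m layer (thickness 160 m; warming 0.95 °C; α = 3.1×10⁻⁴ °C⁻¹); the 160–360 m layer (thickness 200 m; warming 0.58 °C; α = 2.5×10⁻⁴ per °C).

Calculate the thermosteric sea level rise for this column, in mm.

Layer 1: 0.95 × 3.1×10⁻⁴ × 160 = 0.04712 m
0.58 × 2.5×10⁻⁴ × 200 = 0.02900 m
Δh = 0.04712 + 0.02900 = 0.07612 m ≈ 76.1 mm

76.1 mm of thermosteric rise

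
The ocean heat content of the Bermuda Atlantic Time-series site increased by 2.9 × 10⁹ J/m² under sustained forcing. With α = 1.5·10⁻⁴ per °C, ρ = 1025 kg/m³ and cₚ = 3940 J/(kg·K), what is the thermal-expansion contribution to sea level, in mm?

Δh = αQ/(ρcₚ) = 1.5×10⁻⁴ × 2.9×10⁹ / (1025 × 3940) ≈ 0.10771 m

Δh = 108 mm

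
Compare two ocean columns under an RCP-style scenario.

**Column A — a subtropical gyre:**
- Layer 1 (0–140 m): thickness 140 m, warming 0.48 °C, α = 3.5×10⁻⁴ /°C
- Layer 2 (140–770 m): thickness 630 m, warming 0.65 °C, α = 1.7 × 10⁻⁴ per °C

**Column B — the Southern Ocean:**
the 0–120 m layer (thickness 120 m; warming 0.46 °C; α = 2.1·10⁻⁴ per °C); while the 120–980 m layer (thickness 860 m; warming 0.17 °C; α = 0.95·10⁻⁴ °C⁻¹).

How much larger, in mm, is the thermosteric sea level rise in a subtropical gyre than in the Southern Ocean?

67.7 mm larger

A 0–140 m: 0.48 × 3.5×10⁻⁴ × 140 = 0.02352 m
A 1.7×10⁻⁴ × 0.65 × 630 = 0.069615 m
A total: 0.093135 m
B 0–120 m: 120 × 2.1×10⁻⁴ × 0.46 = 0.011592 m
B 120–980 m: 860 × 0.17 × 0.95×10⁻⁴ = 0.013889 m
B total: 0.025481 m
Difference: 0.093135 − 0.025481 = 0.067654 m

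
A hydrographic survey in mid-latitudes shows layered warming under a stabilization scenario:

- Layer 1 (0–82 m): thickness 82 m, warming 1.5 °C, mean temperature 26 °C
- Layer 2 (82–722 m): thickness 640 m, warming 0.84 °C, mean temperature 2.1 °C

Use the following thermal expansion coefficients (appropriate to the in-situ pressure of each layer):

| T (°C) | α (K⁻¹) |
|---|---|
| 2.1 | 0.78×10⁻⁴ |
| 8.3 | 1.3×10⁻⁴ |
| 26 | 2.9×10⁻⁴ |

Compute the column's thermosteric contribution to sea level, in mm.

Layer 1 at 26 °C → α = 2.9×10⁻⁴ K⁻¹
Layer 2 at 2.1 °C → α = 0.78×10⁻⁴ K⁻¹
82 × 1.5 × 2.9×10⁻⁴ = 0.03567 m
Layer 2: 0.78×10⁻⁴ × 640 × 0.84 = 0.0419328 m
Δh = 0.03567 + 0.0419328 = 0.0776028 m

78 mm of thermosteric rise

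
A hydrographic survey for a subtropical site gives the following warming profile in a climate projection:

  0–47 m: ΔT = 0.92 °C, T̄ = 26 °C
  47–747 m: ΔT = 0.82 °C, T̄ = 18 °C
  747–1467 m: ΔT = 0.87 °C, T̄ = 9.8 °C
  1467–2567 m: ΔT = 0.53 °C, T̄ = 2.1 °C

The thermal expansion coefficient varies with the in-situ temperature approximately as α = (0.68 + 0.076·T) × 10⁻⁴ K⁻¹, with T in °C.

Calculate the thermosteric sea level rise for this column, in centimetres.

Layer 1: α = (0.68 + 0.076×26)×10⁻⁴ = 2.656×10⁻⁴ K⁻¹
Layer 2: α = (0.68 + 0.076×18)×10⁻⁴ = 2.048×10⁻⁴ K⁻¹
Layer 3: α = (0.68 + 0.076×9.8)×10⁻⁴ = 1.4248×10⁻⁴ K⁻¹
Layer 4: α = (0.68 + 0.076×2.1)×10⁻⁴ = 0.8396×10⁻⁴ K⁻¹
0.92 × 47 × 2.656×10⁻⁴ = 0.011484544 m
700 × 0.82 × 2.048×10⁻⁴ = 0.1175552 m
Layer 3: 1.4248×10⁻⁴ × 720 × 0.87 = 0.089249472 m
1100 × 0.8396×10⁻⁴ × 0.53 = 0.04894868 m
Δh = 0.011484544 + 0.1175552 + 0.089249472 + 0.04894868 = 0.267237896 m

about 26.7 cm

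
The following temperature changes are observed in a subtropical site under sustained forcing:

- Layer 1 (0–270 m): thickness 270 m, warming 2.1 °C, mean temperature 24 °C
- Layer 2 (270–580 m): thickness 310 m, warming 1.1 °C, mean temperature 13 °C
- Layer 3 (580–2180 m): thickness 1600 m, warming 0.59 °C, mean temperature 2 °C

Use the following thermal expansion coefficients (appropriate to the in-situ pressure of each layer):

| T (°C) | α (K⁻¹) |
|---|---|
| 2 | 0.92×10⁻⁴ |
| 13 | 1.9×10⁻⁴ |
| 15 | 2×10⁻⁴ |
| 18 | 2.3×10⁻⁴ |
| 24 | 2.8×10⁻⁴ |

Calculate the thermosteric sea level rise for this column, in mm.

Layer 1 at 24 °C → α = 2.8×10⁻⁴ K⁻¹
Layer 2 at 13 °C → α = 1.9×10⁻⁴ K⁻¹
Layer 3 at 2 °C → α = 0.92×10⁻⁴ K⁻¹
Layer 1: 2.1 × 270 × 2.8×10⁻⁴ = 0.15876 m
Layer 2: 1.1 × 1.9×10⁻⁴ × 310 = 0.06479 m
Layer 3: 1600 × 0.59 × 0.92×10⁻⁴ = 0.086848 m
Δh = 0.15876 + 0.06479 + 0.086848 = 0.310398 m

Δh ≈ 310 mm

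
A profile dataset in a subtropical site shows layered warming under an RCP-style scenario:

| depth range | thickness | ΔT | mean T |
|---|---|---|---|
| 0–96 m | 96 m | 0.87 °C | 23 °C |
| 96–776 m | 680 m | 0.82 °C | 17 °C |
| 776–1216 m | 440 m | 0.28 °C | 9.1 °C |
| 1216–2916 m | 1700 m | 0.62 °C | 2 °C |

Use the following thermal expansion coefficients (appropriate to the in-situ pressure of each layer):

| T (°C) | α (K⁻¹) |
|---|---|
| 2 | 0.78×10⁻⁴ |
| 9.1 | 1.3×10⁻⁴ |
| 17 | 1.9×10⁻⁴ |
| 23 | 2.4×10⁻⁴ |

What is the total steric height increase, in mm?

Δh ≈ 220 mm

Layer 1 at 23 °C → α = 2.4×10⁻⁴ K⁻¹
Layer 2 at 17 °C → α = 1.9×10⁻⁴ K⁻¹
Layer 3 at 9.1 °C → α = 1.3×10⁻⁴ K⁻¹
Layer 4 at 2 °C → α = 0.78×10⁻⁴ K⁻¹
0–96 m: 2.4×10⁻⁴ × 96 × 0.87 = 0.0200448 m
Layer 2: 0.82 × 1.9×10⁻⁴ × 680 = 0.105944 m
776–1216 m: 1.3×10⁻⁴ × 0.28 × 440 = 0.016016 m
0.62 × 0.78×10⁻⁴ × 1700 = 0.082212 m
Δh = 0.0200448 + 0.105944 + 0.016016 + 0.082212 = 0.2242168 m ≈ 220 mm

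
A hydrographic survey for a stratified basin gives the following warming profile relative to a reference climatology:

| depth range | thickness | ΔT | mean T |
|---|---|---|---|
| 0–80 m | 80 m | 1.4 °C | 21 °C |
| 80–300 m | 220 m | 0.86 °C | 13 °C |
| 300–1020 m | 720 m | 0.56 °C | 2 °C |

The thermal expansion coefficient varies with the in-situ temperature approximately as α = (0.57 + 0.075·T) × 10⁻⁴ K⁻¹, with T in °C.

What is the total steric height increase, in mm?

Layer 1: α = (0.57 + 0.075×21)×10⁻⁴ = 2.145×10⁻⁴ K⁻¹
Layer 2: α = (0.57 + 0.075×13)×10⁻⁴ = 1.545×10⁻⁴ K⁻¹
Layer 3: α = (0.57 + 0.075×2)×10⁻⁴ = 0.72×10⁻⁴ K⁻¹
0–80 m: 80 × 2.145×10⁻⁴ × 1.4 = 0.024024 m
220 × 0.86 × 1.545×10⁻⁴ = 0.0292314 m
Layer 3: 0.72×10⁻⁴ × 720 × 0.56 = 0.0290304 m
Δh = 0.024024 + 0.0292314 + 0.0290304 = 0.0822858 m ≈ 82.3 mm

Δh ≈ 82.3 mm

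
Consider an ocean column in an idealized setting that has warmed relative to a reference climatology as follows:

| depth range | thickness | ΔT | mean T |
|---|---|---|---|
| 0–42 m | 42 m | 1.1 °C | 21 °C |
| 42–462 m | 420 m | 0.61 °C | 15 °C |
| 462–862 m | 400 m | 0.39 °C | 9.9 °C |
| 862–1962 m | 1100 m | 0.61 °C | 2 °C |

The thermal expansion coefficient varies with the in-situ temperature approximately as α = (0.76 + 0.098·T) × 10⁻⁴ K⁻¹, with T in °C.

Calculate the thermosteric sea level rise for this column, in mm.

Layer 1: α = (0.76 + 0.098×21)×10⁻⁴ = 2.818×10⁻⁴ K⁻¹
Layer 2: α = (0.76 + 0.098×15)×10⁻⁴ = 2.23×10⁻⁴ K⁻¹
Layer 3: α = (0.76 + 0.098×9.9)×10⁻⁴ = 1.7302×10⁻⁴ K⁻¹
Layer 4: α = (0.76 + 0.098×2)×10⁻⁴ = 0.956×10⁻⁴ K⁻¹
1.1 × 2.818×10⁻⁴ × 42 = 0.01301916 m
420 × 0.61 × 2.23×10⁻⁴ = 0.0571326 m
0.39 × 400 × 1.7302×10⁻⁴ = 0.02699112 m
862–1962 m: 1100 × 0.61 × 0.956×10⁻⁴ = 0.0641476 m
Δh = 0.01301916 + 0.0571326 + 0.02699112 + 0.0641476 = 0.16129048 m

160 mm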